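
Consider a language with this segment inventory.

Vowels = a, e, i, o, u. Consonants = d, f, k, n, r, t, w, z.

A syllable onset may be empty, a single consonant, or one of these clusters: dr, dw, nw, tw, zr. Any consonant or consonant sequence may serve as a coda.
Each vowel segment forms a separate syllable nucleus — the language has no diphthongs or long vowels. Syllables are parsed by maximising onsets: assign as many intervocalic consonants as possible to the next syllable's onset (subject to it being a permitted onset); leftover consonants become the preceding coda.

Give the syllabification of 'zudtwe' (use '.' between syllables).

zud.twe

The vowels are u, e — 2 nuclei, so 2 syllables.
/u…e/ gap (V1→V2): /dtw/ — longest licit onset from the right is /tw/, leaving /d/ as coda.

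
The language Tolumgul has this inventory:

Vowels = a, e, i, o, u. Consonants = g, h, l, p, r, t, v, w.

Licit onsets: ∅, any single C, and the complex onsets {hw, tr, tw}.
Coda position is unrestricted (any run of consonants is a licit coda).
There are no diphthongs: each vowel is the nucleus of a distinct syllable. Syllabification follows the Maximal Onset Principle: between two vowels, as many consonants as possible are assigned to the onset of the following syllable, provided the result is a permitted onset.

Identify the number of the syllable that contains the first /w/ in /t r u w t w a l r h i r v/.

Vowels present: u, a, i; each is a nucleus, giving 3 syllables.
/u…a/ gap (V1→V2): /wtw/ — longest licit onset from the right is /tw/, leaving /w/ as coda.
/a…i/ gap (V2→V3): /lrh/; trying suffixes from longest down, /h/ is the first permitted one, so coda /lr/ | onset /h/.
Syllabification: truw.twalr.hirv.
The first /w/ is in the coda of syllable 1 (/truw/).

1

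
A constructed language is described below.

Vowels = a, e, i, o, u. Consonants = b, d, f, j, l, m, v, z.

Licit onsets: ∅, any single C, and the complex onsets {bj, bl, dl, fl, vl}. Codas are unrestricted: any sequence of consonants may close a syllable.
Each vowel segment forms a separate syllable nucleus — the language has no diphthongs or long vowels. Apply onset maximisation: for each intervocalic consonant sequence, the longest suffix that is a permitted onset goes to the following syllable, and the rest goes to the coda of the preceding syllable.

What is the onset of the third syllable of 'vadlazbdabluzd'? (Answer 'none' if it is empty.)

Vowels present: a, a, a, u; each is a nucleus, giving 4 syllables.
V1 /a/ – V2 /a/: /dl/ is a licit onset in full, so it all attaches to the next syllable.
V2 /a/ – V3 /a/: /zbd/ — longest licit onset from the right is /d/, leaving /zb/ as coda.
V3 /a/ – V4 /u/: /bl/ — entire cluster is a permitted onset → onset /bl/, coda ∅.
So the parse is va.dlazb.da.bluzd.
Syllable 3 is /da/: onset /d/, nucleus /a/, coda ∅.

d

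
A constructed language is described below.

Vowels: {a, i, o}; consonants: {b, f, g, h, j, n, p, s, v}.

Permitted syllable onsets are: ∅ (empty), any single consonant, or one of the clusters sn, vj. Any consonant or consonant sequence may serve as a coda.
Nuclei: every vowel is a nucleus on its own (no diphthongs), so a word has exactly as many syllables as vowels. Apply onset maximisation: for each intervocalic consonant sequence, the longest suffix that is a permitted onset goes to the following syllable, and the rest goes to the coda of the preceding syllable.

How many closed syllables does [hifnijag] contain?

The vowels are i, i, a — 3 nuclei, so 3 syllables.
σ1/σ2 boundary: cluster /fn/ — the longest permitted-onset suffix is /n/; onset = /n/, preceding coda = /f/.
σ2/σ3 boundary: just /j/ — single C goes to the following onset.
Result: hif.ni.jag.
Classifying each syllable: /hif/ (closed), /ni/ (open), /jag/ (closed).
Closed syllables: 2.

2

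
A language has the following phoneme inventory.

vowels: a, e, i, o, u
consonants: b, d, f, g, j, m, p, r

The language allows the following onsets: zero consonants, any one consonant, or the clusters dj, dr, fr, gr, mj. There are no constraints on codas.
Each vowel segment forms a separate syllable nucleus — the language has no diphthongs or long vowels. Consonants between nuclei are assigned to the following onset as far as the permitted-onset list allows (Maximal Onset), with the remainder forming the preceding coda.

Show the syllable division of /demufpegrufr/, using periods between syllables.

de.muf.pe.grufr

The vowels are e, u, e, u — 4 nuclei, so 4 syllables.
/e…u/ gap (V1→V2): just /m/ — single C goes to the following onset.
/u…e/ gap (V2→V3): /fp/ splits as /f/ + /p/ (/p/ is the longest suffix that is a licit onset).
/e…u/ gap (V3→V4): /gr/ — entire cluster is a permitted onset → onset /gr/, coda ∅.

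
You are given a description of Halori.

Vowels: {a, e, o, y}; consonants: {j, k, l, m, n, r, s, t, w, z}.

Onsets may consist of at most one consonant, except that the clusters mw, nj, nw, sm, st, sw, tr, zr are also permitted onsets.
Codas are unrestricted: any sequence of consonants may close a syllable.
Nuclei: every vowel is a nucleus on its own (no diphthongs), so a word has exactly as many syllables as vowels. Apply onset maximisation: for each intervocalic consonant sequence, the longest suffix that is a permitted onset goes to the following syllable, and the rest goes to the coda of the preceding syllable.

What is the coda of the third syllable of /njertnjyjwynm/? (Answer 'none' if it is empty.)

nm

Nuclei (vowels): e, y, y → 3 syllables.
V1 /e/ – V2 /y/: /rtnj/; trying suffixes from longest down, /nj/ is the first permitted one, so coda /rt/ | onset /nj/.
V2 /y/ – V3 /y/: /jw/ splits as /j/ + /w/ (/w/ is the longest suffix that is a licit onset).
Syllabification: njert.njyj.wynm.
Syllable 3 is /wynm/: onset /w/, nucleus /y/, coda /nm/.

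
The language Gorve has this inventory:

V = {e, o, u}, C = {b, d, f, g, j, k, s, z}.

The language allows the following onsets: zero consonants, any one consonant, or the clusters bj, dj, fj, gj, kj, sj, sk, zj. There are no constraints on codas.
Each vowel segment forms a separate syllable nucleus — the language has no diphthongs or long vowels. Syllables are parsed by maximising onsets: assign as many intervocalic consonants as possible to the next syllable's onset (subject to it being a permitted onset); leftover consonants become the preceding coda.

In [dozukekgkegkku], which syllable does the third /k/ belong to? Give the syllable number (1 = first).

4

Nuclei (vowels): o, u, e, e, u → 5 syllables.
V1 /o/ – V2 /u/: /z/ is a single consonant, so it becomes the next onset.
V2 /u/ – V3 /e/: /k/ is a single consonant, so it becomes the next onset.
V3 /e/ – V4 /e/: /kgk/; trying suffixes from longest down, /k/ is the first permitted one, so coda /kg/ | onset /k/.
V4 /e/ – V5 /u/: /gkk/ splits as /gk/ + /k/ (/k/ is the longest suffix that is a licit onset).
Putting it together: do.zu.kekg.kegk.ku.
The third /k/ is in the onset of syllable 4 (/kegk/).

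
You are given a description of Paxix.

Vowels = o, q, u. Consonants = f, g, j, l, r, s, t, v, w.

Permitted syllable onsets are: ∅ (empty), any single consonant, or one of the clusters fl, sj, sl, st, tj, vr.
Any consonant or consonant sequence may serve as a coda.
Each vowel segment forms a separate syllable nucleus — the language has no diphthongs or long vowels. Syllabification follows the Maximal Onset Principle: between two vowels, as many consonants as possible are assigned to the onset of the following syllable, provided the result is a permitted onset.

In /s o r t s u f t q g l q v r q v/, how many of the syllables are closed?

Nuclei (vowels): o, u, q, q, q → 5 syllables.
σ1/σ2 boundary: cluster /rts/ — the longest permitted-onset suffix is /s/; onset = /s/, preceding coda = /rt/.
σ2/σ3 boundary: /ft/ splits as /f/ + /t/ (/t/ is the longest suffix that is a licit onset).
σ3/σ4 boundary: /gl/; trying suffixes from longest down, /l/ is the first permitted one, so coda /g/ | onset /l/.
σ4/σ5 boundary: /vr/ is a licit onset in full, so it all attaches to the next syllable.
So the parse is sort.suf.tqg.lq.vrqv.
Classifying each syllable: /sort/ (closed), /suf/ (closed), /tqg/ (closed), /lq/ (open), /vrqv/ (closed).
Closed syllables: 4.

4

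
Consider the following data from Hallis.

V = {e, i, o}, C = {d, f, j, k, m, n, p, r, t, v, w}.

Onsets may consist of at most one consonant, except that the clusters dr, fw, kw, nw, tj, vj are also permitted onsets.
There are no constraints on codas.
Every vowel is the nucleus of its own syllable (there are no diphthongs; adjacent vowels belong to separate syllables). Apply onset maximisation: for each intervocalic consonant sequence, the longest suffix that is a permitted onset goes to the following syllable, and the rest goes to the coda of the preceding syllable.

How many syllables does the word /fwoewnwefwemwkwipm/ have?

Vowels present: o, e, e, e, i; each is a nucleus, giving 5 syllables.

5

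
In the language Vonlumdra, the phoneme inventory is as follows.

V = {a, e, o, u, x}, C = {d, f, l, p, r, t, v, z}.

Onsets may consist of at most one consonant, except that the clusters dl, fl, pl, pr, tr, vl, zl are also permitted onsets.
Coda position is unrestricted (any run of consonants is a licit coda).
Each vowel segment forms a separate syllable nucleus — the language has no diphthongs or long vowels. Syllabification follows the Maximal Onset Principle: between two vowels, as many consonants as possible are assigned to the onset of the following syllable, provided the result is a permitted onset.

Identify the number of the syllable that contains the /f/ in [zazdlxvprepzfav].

The vowels are a, x, e, a — 4 nuclei, so 4 syllables.
/a…x/ gap (V1→V2): /zdl/; trying suffixes from longest down, /dl/ is the first permitted one, so coda /z/ | onset /dl/.
/x…e/ gap (V2→V3): /vpr/; trying suffixes from longest down, /pr/ is the first permitted one, so coda /v/ | onset /pr/.
/e…a/ gap (V3→V4): /pzf/; trying suffixes from longest down, /f/ is the first permitted one, so coda /pz/ | onset /f/.
Result: zaz.dlxv.prepz.fav.
The /f/ is in the onset of syllable 4 (/fav/).

4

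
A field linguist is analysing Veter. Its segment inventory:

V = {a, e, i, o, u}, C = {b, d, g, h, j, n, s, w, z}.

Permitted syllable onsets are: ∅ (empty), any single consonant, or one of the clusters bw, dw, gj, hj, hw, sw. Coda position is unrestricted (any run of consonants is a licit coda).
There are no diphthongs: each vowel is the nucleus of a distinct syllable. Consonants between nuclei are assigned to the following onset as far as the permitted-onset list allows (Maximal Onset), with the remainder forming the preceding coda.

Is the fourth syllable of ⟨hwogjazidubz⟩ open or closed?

Nuclei (vowels): o, a, i, u → 4 syllables.
σ1/σ2 boundary: /gj/ is a licit onset in full, so it all attaches to the next syllable.
σ2/σ3 boundary: /z/ is a single consonant, so it becomes the next onset.
σ3/σ4 boundary: /d/ → onset of the next syllable (single consonants are always licit onsets).
Result: hwo.gja.zi.dubz.
Syllable 4 is /dubz/ with coda /bz/, so it is closed.

closed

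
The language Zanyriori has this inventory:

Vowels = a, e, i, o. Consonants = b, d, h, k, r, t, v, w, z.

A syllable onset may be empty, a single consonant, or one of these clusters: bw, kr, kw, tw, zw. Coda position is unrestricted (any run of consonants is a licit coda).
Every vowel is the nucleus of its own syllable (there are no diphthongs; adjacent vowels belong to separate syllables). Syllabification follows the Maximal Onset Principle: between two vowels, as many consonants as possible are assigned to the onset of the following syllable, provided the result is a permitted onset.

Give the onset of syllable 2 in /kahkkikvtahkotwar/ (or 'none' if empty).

k

Vowels present: a, i, a, o, a; each is a nucleus, giving 5 syllables.
/a…i/ gap (V1→V2): /hkk/ — longest licit onset from the right is /k/, leaving /hk/ as coda.
/i…a/ gap (V2→V3): /kvt/ splits as /kv/ + /t/ (/t/ is the longest suffix that is a licit onset).
/a…o/ gap (V3→V4): /hk/; trying suffixes from longest down, /k/ is the first permitted one, so coda /h/ | onset /k/.
/o…a/ gap (V4→V5): /tw/ — entire cluster is a permitted onset → onset /tw/, coda ∅.
So the parse is kahk.kikv.tah.ko.twar.
Syllable 2 is /kikv/: onset /k/, nucleus /i/, coda /kv/.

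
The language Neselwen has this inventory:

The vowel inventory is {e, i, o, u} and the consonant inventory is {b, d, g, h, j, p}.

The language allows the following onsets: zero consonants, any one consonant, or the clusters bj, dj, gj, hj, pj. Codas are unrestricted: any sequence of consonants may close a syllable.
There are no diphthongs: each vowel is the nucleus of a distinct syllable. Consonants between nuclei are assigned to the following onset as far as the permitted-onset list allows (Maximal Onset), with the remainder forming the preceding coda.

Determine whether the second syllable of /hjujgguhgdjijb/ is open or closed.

The vowels are u, u, i — 3 nuclei, so 3 syllables.
V1 /u/ – V2 /u/: cluster /jgg/ — the longest permitted-onset suffix is /g/; onset = /g/, preceding coda = /jg/.
V2 /u/ – V3 /i/: cluster /hgdj/ — the longest permitted-onset suffix is /dj/; onset = /dj/, preceding coda = /hg/.
So the parse is hjujg.guhg.djijb.
Syllable 2 is /guhg/ with coda /hg/, so it is closed.

closed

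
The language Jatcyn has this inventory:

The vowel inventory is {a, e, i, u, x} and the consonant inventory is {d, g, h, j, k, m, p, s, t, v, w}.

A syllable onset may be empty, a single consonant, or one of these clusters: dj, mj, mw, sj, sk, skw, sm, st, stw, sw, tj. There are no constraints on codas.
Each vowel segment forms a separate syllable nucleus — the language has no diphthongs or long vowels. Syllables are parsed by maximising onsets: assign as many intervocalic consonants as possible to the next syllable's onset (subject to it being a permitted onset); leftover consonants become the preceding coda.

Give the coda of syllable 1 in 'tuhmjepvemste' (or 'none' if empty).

Vowels present: u, e, e, e; each is a nucleus, giving 4 syllables.
V1 /u/ – V2 /e/: /hmj/; trying suffixes from longest down, /mj/ is the first permitted one, so coda /h/ | onset /mj/.
V2 /e/ – V3 /e/: /pv/ splits as /p/ + /v/ (/v/ is the longest suffix that is a licit onset).
V3 /e/ – V4 /e/: /mst/; trying suffixes from longest down, /st/ is the first permitted one, so coda /m/ | onset /st/.
Putting it together: tuh.mjep.vem.ste.
Syllable 1 is /tuh/: onset /t/, nucleus /u/, coda /h/.

h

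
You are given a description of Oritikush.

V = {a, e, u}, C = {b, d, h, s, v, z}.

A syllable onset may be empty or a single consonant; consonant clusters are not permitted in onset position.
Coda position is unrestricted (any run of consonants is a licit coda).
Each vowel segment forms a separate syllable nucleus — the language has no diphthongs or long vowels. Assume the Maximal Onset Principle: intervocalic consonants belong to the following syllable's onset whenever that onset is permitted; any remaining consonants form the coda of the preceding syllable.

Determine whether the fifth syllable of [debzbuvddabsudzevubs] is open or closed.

open

Nuclei (vowels): e, u, a, u, e, u → 6 syllables.
/e…u/ gap (V1→V2): /bzb/ — longest licit onset from the right is /b/, leaving /bz/ as coda.
/u…a/ gap (V2→V3): cluster /vdd/ — the longest permitted-onset suffix is /d/; onset = /d/, preceding coda = /vd/.
/a…u/ gap (V3→V4): /bs/ — longest licit onset from the right is /s/, leaving /b/ as coda.
/u…e/ gap (V4→V5): /dz/ — longest licit onset from the right is /z/, leaving /d/ as coda.
/e…u/ gap (V5→V6): /v/ → onset of the next syllable (single consonants are always licit onsets).
Syllabification: debz.buvd.dab.sud.ze.vubs.
Syllable 5 is /ze/; it ends in its nucleus with no coda, so it is open.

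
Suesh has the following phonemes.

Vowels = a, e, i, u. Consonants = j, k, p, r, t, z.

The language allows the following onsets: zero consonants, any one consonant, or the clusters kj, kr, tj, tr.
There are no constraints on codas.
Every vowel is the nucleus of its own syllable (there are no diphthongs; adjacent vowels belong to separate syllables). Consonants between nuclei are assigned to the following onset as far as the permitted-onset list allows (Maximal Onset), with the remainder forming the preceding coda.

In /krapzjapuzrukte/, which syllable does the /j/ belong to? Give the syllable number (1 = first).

Vowels present: a, a, u, u, e; each is a nucleus, giving 5 syllables.
Between /a/ (V1) and /a/ (V2): cluster /pzj/ — the longest permitted-onset suffix is /j/; onset = /j/, preceding coda = /pz/.
Between /a/ (V2) and /u/ (V3): /p/ is a single consonant, so it becomes the next onset.
Between /u/ (V3) and /u/ (V4): cluster /zr/ — the longest permitted-onset suffix is /r/; onset = /r/, preceding coda = /z/.
Between /u/ (V4) and /e/ (V5): /kt/ splits as /k/ + /t/ (/t/ is the longest suffix that is a licit onset).
Syllabification: krapz.ja.puz.ruk.te.
The /j/ is in the onset of syllable 2 (/ja/).

2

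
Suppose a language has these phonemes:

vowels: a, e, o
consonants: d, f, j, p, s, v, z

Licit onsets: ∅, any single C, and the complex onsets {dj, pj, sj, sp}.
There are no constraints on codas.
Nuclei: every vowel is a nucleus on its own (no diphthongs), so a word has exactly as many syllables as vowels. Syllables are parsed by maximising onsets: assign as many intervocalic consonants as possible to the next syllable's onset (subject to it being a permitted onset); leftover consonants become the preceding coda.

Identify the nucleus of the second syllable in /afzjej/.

Vowels present: a, e; each is a nucleus, giving 2 syllables.
The second nucleus (vowel 2 from the left) is /e/.

e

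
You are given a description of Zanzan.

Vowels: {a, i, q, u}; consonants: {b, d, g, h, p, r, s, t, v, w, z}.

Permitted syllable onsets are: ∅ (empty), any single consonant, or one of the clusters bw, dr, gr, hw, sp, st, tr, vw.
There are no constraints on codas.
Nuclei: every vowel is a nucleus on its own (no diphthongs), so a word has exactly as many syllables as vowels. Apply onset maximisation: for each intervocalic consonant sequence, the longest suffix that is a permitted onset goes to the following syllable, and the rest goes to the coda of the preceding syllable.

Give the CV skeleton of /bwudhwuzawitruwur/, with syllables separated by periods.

Nuclei (vowels): u, u, a, i, u, u → 6 syllables.
σ1/σ2 boundary: /dhw/; trying suffixes from longest down, /hw/ is the first permitted one, so coda /d/ | onset /hw/.
σ2/σ3 boundary: /z/ is a single consonant, so it becomes the next onset.
σ3/σ4 boundary: just /w/ — single C goes to the following onset.
σ4/σ5 boundary: /tr/ is a licit onset in full, so it all attaches to the next syllable.
σ5/σ6 boundary: /w/ is a single consonant, so it becomes the next onset.
Syllabification: bwud.hwu.za.wi.tru.wur.
Mapping each syllable to C/V: /bwud/ → CCVC, /hwu/ → CCV, /za/ → CV, /wi/ → CV, /tru/ → CCV, /wur/ → CVC.

CCVC.CCV.CV.CV.CCV.CVC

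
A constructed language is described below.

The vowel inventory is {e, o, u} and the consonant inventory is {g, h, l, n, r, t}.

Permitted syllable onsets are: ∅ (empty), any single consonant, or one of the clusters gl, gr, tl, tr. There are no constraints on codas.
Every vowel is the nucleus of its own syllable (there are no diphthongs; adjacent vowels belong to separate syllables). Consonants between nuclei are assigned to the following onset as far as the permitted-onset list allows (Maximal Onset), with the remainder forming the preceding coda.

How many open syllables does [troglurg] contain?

Nuclei (vowels): o, u → 2 syllables.
σ1/σ2 boundary: /gl/ — entire cluster is a permitted onset → onset /gl/, coda ∅.
Syllabification: tro.glurg.
Classifying each syllable: /tro/ (open), /glurg/ (closed).
Open syllables: 1.

1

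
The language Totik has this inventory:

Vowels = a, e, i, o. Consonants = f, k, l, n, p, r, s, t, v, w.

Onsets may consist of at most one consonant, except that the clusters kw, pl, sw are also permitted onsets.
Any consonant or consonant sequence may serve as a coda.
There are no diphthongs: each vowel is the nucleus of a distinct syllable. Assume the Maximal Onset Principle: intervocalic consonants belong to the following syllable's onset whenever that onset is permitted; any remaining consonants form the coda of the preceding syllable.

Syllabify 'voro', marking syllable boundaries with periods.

Vowels present: o, o; each is a nucleus, giving 2 syllables.
V1 /o/ – V2 /o/: /r/ is a single consonant, so it becomes the next onset.

vo.ro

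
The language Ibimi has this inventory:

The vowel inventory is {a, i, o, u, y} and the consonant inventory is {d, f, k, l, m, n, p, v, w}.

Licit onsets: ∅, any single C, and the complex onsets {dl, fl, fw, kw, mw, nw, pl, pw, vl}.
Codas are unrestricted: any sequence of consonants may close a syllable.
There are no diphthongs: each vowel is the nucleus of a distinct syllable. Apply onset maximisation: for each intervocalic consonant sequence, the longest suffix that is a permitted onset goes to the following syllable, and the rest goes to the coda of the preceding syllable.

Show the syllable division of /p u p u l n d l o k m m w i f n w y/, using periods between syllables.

Vowels present: u, u, o, i, y; each is a nucleus, giving 5 syllables.
σ1/σ2 boundary: /p/ is a single consonant, so it becomes the next onset.
σ2/σ3 boundary: cluster /lndl/ — the longest permitted-onset suffix is /dl/; onset = /dl/, preceding coda = /ln/.
σ3/σ4 boundary: cluster /kmmw/ — the longest permitted-onset suffix is /mw/; onset = /mw/, preceding coda = /km/.
σ4/σ5 boundary: /fnw/; trying suffixes from longest down, /nw/ is the first permitted one, so coda /f/ | onset /nw/.

pu.puln.dlokm.mwif.nwy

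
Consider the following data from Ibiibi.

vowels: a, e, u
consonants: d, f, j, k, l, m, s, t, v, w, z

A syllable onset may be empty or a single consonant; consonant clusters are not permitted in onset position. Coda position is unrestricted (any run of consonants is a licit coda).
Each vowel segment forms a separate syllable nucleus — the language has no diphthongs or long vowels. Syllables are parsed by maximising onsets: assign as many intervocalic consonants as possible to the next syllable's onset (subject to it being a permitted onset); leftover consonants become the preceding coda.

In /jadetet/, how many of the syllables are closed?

Nuclei (vowels): a, e, e → 3 syllables.
V1 /a/ – V2 /e/: /d/ → onset of the next syllable (single consonants are always licit onsets).
V2 /e/ – V3 /e/: just /t/ — single C goes to the following onset.
Result: ja.de.tet.
Classifying each syllable: /ja/ (open), /de/ (open), /tet/ (closed).
Closed syllables: 1.

1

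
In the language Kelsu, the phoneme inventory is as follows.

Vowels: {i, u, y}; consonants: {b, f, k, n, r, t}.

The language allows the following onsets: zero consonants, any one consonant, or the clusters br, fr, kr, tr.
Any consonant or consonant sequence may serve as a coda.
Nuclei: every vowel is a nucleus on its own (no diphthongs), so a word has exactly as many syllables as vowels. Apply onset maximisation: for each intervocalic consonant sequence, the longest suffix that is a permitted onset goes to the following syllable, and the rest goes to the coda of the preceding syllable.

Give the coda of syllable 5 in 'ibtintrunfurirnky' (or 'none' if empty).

rn

Vowels present: i, i, u, u, i, y; each is a nucleus, giving 6 syllables.
V1 /i/ – V2 /i/: cluster /bt/ — the longest permitted-onset suffix is /t/; onset = /t/, preceding coda = /b/.
V2 /i/ – V3 /u/: /ntr/; trying suffixes from longest down, /tr/ is the first permitted one, so coda /n/ | onset /tr/.
V3 /u/ – V4 /u/: cluster /nf/ — the longest permitted-onset suffix is /f/; onset = /f/, preceding coda = /n/.
V4 /u/ – V5 /i/: /r/ → onset of the next syllable (single consonants are always licit onsets).
V5 /i/ – V6 /y/: /rnk/; trying suffixes from longest down, /k/ is the first permitted one, so coda /rn/ | onset /k/.
Syllabification: ib.tin.trun.fu.rirn.ky.
Syllable 5 is /rirn/: onset /r/, nucleus /i/, coda /rn/.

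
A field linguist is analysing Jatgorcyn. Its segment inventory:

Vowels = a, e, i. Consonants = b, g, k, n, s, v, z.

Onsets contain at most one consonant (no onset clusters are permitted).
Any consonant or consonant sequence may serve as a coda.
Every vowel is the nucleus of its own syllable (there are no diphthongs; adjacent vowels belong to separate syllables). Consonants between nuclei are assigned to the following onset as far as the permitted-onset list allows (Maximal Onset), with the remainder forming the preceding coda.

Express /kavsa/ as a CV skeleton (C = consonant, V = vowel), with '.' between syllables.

CVC.CV

The vowels are a, a — 2 nuclei, so 2 syllables.
V1 /a/ – V2 /a/: /vs/ splits as /v/ + /s/ (/s/ is the longest suffix that is a licit onset).
Syllabification: kav.sa.
Mapping each syllable to C/V: /kav/ → CVC, /sa/ → CV.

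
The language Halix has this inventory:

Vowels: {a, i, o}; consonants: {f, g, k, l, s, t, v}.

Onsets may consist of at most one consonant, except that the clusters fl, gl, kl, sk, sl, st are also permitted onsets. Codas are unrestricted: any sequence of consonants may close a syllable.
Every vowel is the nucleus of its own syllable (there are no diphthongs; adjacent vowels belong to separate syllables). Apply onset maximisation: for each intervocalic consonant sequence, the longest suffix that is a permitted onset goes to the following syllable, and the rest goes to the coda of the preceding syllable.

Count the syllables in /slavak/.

2

Vowels present: a, a; each is a nucleus, giving 2 syllables.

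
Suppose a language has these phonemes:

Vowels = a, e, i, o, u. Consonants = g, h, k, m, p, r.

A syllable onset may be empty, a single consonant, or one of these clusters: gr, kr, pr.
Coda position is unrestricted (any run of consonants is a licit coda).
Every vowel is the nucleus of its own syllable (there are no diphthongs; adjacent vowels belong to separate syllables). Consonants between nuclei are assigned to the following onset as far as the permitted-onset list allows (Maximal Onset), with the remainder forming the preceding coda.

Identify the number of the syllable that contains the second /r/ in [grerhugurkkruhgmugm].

1

Nuclei (vowels): e, u, u, u, u → 5 syllables.
σ1/σ2 boundary: /rh/; trying suffixes from longest down, /h/ is the first permitted one, so coda /r/ | onset /h/.
σ2/σ3 boundary: /g/ → onset of the next syllable (single consonants are always licit onsets).
σ3/σ4 boundary: cluster /rkkr/ — the longest permitted-onset suffix is /kr/; onset = /kr/, preceding coda = /rk/.
σ4/σ5 boundary: /hgm/ — longest licit onset from the right is /m/, leaving /hg/ as coda.
Syllabification: grer.hu.gurk.kruhg.mugm.
The second /r/ is in the coda of syllable 1 (/grer/).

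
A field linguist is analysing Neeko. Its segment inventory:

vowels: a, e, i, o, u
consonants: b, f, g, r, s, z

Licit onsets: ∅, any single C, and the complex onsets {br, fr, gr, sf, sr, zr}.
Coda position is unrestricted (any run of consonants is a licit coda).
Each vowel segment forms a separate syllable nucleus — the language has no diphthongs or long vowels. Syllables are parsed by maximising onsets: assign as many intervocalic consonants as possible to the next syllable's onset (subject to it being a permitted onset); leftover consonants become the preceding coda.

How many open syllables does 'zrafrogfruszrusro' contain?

Vowels present: a, o, u, u, o; each is a nucleus, giving 5 syllables.
σ1/σ2 boundary: /fr/ is a licit onset in full, so it all attaches to the next syllable.
σ2/σ3 boundary: /gfr/ splits as /g/ + /fr/ (/fr/ is the longest suffix that is a licit onset).
σ3/σ4 boundary: /szr/; trying suffixes from longest down, /zr/ is the first permitted one, so coda /s/ | onset /zr/.
σ4/σ5 boundary: /sr/ — entire cluster is a permitted onset → onset /sr/, coda ∅.
Putting it together: zra.frog.frus.zru.sro.
Classifying each syllable: /zra/ (open), /frog/ (closed), /frus/ (closed), /zru/ (open), /sro/ (open).
Open syllables: 3.

3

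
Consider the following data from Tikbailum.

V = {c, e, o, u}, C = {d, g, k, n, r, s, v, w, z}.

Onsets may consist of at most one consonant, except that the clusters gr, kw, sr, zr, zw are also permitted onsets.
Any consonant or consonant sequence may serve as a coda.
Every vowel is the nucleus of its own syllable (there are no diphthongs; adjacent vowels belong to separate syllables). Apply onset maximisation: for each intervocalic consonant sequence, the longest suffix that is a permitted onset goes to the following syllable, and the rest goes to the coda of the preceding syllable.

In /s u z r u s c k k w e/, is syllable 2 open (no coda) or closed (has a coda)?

Nuclei (vowels): u, u, c, e → 4 syllables.
Between /u/ (V1) and /u/ (V2): /zr/ — entire cluster is a permitted onset → onset /zr/, coda ∅.
Between /u/ (V2) and /c/ (V3): just /s/ — single C goes to the following onset.
Between /c/ (V3) and /e/ (V4): /kkw/ — longest licit onset from the right is /kw/, leaving /k/ as coda.
So the parse is su.zru.sck.kwe.
Syllable 2 is /zru/; it ends in its nucleus with no coda, so it is open.

open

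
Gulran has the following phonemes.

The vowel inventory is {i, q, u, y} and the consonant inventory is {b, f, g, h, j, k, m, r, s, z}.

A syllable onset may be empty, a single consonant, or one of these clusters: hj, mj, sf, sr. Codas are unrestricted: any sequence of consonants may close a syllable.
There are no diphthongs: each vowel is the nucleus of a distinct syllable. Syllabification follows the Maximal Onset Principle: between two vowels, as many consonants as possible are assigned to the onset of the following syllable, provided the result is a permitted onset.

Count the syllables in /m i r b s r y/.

Vowels present: i, y; each is a nucleus, giving 2 syllables.

2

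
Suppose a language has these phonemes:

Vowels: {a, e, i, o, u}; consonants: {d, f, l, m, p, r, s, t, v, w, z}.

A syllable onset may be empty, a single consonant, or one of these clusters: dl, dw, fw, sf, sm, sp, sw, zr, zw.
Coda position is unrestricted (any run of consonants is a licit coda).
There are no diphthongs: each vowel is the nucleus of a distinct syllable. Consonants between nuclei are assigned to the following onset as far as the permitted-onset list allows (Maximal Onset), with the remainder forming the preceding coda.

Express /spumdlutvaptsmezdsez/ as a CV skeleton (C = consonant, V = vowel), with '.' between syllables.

Vowels present: u, u, a, e, e; each is a nucleus, giving 5 syllables.
Between /u/ (V1) and /u/ (V2): /mdl/; trying suffixes from longest down, /dl/ is the first permitted one, so coda /m/ | onset /dl/.
Between /u/ (V2) and /a/ (V3): /tv/ — longest licit onset from the right is /v/, leaving /t/ as coda.
Between /a/ (V3) and /e/ (V4): /ptsm/ — longest licit onset from the right is /sm/, leaving /pt/ as coda.
Between /e/ (V4) and /e/ (V5): /zds/ splits as /zd/ + /s/ (/s/ is the longest suffix that is a licit onset).
Syllabification: spum.dlut.vapt.smezd.sez.
Mapping each syllable to C/V: /spum/ → CCVC, /dlut/ → CCVC, /vapt/ → CVCC, /smezd/ → CCVCC, /sez/ → CVC.

CCVC.CCVC.CVCC.CCVCC.CVC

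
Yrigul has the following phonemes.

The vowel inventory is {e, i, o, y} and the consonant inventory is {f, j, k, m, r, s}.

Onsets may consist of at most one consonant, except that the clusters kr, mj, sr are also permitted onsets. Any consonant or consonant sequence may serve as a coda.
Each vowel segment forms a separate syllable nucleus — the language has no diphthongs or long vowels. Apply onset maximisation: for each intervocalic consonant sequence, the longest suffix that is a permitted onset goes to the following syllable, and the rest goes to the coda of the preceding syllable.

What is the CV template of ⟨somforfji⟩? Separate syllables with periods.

CVC.CVCC.CV

Vowels present: o, o, i; each is a nucleus, giving 3 syllables.
V1 /o/ – V2 /o/: /mf/; trying suffixes from longest down, /f/ is the first permitted one, so coda /m/ | onset /f/.
V2 /o/ – V3 /i/: /rfj/; trying suffixes from longest down, /j/ is the first permitted one, so coda /rf/ | onset /j/.
Result: som.forf.ji.
Mapping each syllable to C/V: /som/ → CVC, /forf/ → CVCC, /ji/ → CV.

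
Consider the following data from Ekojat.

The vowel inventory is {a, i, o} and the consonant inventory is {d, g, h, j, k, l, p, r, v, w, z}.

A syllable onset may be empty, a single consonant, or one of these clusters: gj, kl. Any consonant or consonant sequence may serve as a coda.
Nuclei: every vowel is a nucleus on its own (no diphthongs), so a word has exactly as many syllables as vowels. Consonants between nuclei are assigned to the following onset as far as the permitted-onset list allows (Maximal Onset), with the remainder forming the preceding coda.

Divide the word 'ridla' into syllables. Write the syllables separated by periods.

rid.la

The vowels are i, a — 2 nuclei, so 2 syllables.
/i…a/ gap (V1→V2): /dl/ splits as /d/ + /l/ (/l/ is the longest suffix that is a licit onset).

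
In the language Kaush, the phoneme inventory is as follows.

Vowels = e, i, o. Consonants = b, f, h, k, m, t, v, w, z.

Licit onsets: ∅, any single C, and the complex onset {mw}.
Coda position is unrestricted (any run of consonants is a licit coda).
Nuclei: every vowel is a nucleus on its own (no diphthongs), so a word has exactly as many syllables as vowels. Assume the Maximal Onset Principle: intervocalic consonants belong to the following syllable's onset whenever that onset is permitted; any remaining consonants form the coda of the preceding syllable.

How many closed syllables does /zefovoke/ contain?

0

Vowels present: e, o, o, e; each is a nucleus, giving 4 syllables.
σ1/σ2 boundary: /f/ → onset of the next syllable (single consonants are always licit onsets).
σ2/σ3 boundary: just /v/ — single C goes to the following onset.
σ3/σ4 boundary: just /k/ — single C goes to the following onset.
Syllabification: ze.fo.vo.ke.
Classifying each syllable: /ze/ (open), /fo/ (open), /vo/ (open), /ke/ (open).
Closed syllables: 0.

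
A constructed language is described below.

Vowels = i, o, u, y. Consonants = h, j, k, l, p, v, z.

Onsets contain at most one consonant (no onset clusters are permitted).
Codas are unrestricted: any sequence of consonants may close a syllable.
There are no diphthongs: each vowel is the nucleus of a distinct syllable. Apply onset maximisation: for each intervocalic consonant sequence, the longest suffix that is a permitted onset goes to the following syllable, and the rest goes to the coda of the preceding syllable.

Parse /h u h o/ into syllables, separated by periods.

hu.ho

Vowels present: u, o; each is a nucleus, giving 2 syllables.
V1 /u/ – V2 /o/: /h/ is a single consonant, so it becomes the next onset.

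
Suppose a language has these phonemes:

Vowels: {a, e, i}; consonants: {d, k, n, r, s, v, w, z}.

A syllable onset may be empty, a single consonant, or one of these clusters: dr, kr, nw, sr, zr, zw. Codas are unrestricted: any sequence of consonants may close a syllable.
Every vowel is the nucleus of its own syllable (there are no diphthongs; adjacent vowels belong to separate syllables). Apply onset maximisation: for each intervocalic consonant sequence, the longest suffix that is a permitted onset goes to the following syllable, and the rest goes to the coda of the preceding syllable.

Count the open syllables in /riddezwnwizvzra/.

1

The vowels are i, e, i, a — 4 nuclei, so 4 syllables.
V1 /i/ – V2 /e/: /dd/ splits as /d/ + /d/ (/d/ is the longest suffix that is a licit onset).
V2 /e/ – V3 /i/: /zwnw/ — longest licit onset from the right is /nw/, leaving /zw/ as coda.
V3 /i/ – V4 /a/: /zvzr/; trying suffixes from longest down, /zr/ is the first permitted one, so coda /zv/ | onset /zr/.
So the parse is rid.dezw.nwizv.zra.
Classifying each syllable: /rid/ (closed), /dezw/ (closed), /nwizv/ (closed), /zra/ (open).
Open syllables: 1.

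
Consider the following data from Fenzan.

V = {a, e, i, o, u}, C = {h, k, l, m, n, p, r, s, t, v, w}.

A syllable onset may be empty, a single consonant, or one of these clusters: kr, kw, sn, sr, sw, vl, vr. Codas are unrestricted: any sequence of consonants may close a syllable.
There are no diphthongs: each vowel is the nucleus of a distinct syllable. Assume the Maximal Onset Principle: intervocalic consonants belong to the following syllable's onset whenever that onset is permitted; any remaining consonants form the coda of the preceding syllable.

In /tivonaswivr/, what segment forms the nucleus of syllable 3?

Nuclei (vowels): i, o, a, i → 4 syllables.
The third nucleus (vowel 3 from the left) is /a/.

a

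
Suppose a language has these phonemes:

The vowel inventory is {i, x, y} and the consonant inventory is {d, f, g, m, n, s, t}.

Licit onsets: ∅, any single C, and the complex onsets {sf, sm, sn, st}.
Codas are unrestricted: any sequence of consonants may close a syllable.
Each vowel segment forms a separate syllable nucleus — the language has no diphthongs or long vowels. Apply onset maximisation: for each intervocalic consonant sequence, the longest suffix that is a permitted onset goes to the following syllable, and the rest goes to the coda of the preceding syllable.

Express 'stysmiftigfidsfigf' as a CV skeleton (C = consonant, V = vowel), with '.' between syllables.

CCV.CCVC.CVC.CVC.CCVCC

The vowels are y, i, i, i, i — 5 nuclei, so 5 syllables.
Between /y/ (V1) and /i/ (V2): cluster /sm/ — /sm/ is itself a permitted onset, so the whole cluster goes right; preceding coda = ∅.
Between /i/ (V2) and /i/ (V3): cluster /ft/ — the longest permitted-onset suffix is /t/; onset = /t/, preceding coda = /f/.
Between /i/ (V3) and /i/ (V4): /gf/ — longest licit onset from the right is /f/, leaving /g/ as coda.
Between /i/ (V4) and /i/ (V5): /dsf/ — longest licit onset from the right is /sf/, leaving /d/ as coda.
Putting it together: sty.smif.tig.fid.sfigf.
Mapping each syllable to C/V: /sty/ → CCV, /smif/ → CCVC, /tig/ → CVC, /fid/ → CVC, /sfigf/ → CCVCC.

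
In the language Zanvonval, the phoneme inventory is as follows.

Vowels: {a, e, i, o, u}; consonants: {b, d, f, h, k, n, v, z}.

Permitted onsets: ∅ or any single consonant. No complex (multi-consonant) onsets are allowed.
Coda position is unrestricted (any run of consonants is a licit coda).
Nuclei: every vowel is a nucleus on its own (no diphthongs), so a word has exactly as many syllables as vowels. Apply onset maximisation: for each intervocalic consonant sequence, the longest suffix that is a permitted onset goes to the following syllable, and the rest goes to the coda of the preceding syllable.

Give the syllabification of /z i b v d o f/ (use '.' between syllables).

The vowels are i, o — 2 nuclei, so 2 syllables.
V1 /i/ – V2 /o/: /bvd/ splits as /bv/ + /d/ (/d/ is the longest suffix that is a licit onset).

zibv.dof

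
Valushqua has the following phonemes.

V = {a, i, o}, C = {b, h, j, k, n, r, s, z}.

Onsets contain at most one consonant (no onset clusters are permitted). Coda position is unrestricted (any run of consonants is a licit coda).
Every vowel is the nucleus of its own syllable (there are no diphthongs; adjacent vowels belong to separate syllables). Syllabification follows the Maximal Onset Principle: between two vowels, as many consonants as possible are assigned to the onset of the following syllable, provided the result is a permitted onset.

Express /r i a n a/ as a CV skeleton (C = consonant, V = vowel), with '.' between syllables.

CV.V.CV

Nuclei (vowels): i, a, a → 3 syllables.
σ1/σ2 boundary: nothing intervenes; syllable break is V.V.
σ2/σ3 boundary: /n/ → onset of the next syllable (single consonants are always licit onsets).
Result: ri.a.na.
Mapping each syllable to C/V: /ri/ → CV, /a/ → V, /na/ → CV.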